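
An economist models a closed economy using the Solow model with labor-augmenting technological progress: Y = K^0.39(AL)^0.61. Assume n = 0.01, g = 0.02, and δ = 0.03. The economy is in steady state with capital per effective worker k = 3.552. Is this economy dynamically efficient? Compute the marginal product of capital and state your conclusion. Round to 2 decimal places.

n + g + δ = 0.01 + 0.02 + 0.03 = 0.06.
MPK = 0.39·k^(0.39−1) = 0.39·3.552^(-0.61) ≈ 0.1800.
MPK > 0.06, so the economy is dynamically efficient (under-saving).

dynamically efficient; MPK ≈ 0.18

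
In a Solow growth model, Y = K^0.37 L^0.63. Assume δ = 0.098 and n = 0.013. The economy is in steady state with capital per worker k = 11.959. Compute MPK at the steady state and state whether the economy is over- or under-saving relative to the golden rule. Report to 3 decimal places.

over-saving; MPK ≈ 0.077

Break-even investment rate: n + δ = 0.013 + 0.098 = 0.111.
MPK = 0.37·k^(0.37−1) = 0.37·11.959^(-0.63) ≈ 0.0775.
MPK < 0.111, so the economy is dynamically inefficient (over-saving).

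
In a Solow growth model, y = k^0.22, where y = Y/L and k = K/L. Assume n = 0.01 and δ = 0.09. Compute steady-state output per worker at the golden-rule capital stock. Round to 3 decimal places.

y_gold ≈ 1.249

The effective depreciation rate is n + δ = 0.01 + 0.09 = 0.1.
Golden rule sets MPK = n+δ: 0.22·k^(0.22−1) = 0.1, so k_gold = (0.22/0.1)^(1/0.78) ≈ 2.7479.
Output: y_gold = k_gold^0.22 = 2.7479^0.22 ≈ 1.2491.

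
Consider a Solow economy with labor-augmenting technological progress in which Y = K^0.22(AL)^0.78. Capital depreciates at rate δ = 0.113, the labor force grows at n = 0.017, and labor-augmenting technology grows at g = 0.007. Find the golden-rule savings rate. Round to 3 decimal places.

Capital per effective worker breaks even when investment replaces (n + g + δ)·k; here n + g + δ = 0.137.
At the golden rule MPK = n+g+δ, and in any Cobb-Douglas steady state s = (n+g+δ)·k/y = MPK·k/y = capital's share 0.22.

s_gold = 0.220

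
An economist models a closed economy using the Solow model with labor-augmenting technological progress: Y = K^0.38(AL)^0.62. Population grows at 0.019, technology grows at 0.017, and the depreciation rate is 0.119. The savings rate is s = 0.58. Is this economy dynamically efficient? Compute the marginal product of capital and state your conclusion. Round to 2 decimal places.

dynamically inefficient; MPK ≈ 0.10

Break-even investment rate: n + g + δ = 0.019 + 0.017 + 0.119 = 0.155.
Steady-state k*: s·k^0.38 = 0.155·k gives k* = (0.58/0.155)^(1/0.62) ≈ 8.4013.
MPK = 0.38·8.4013^(-0.62) ≈ 0.1016.
MPK < n+g+δ = 0.155, so the economy is dynamically inefficient (over-saving).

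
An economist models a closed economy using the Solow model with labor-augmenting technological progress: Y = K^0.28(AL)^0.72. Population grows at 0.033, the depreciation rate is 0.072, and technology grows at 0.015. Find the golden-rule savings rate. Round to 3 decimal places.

s_gold = 0.280

n + g + δ = 0.033 + 0.015 + 0.072 = 0.12.
At the golden rule MPK = n+g+δ, and in any Cobb-Douglas steady state s = (n+g+δ)·k/y = MPK·k/y = capital's share 0.28.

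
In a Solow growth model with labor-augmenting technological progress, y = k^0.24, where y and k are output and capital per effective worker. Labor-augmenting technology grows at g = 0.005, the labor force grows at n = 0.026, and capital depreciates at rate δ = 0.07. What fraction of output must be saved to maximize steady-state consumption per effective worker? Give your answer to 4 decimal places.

Capital per effective worker breaks even when investment replaces (n + g + δ)·k; here n + g + δ = 0.101.
At the golden rule MPK = n+g+δ, and in any Cobb-Douglas steady state s = (n+g+δ)·k/y = MPK·k/y = capital's share 0.24.

s_gold = 0.2400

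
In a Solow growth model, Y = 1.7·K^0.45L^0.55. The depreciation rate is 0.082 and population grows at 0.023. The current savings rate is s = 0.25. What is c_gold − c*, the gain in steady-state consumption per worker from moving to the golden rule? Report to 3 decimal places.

n + δ = 0.023 + 0.082 = 0.105.
Current steady state (s = 0.25): k* = (0.25·1.7/0.105)^(1/0.55) ≈ 12.7057, y* = 1.7·12.7057^0.45 ≈ 5.3364, c* = (1−0.25)·5.3364 ≈ 4.0023.
Maximizing c = f(k) − (n+δ)·k gives f'(k) = n+δ, i.e. 0.45·1.7·k^(0.45−1) = 0.105, so k_gold = (0.45·1.7/0.105)^(1/0.55) ≈ 36.9940.
y_gold = 1.7·36.9940^0.45 ≈ 8.6319, c_gold = y_gold − 0.105·k_gold ≈ 4.7476.
Gain: Δc = 4.7476 − 4.0023 ≈ 0.7453.

Δc ≈ 0.745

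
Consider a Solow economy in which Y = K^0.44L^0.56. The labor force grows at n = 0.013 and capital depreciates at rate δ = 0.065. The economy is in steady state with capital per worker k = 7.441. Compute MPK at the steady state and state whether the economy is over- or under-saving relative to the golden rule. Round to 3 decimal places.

under-saving; MPK ≈ 0.143

n + δ = 0.013 + 0.065 = 0.078.
MPK = 0.44·k^(0.44−1) = 0.44·7.441^(-0.56) ≈ 0.1430.
MPK > 0.078, so the economy is dynamically efficient (under-saving).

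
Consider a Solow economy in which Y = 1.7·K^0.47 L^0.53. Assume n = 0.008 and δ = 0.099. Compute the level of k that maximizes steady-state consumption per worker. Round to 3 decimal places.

Break-even investment rate: n + δ = 0.008 + 0.099 = 0.107.
At the golden rule the marginal product of capital equals n+δ: 0.47·1.7·k^(0.47−1) = 0.107. Solving, k_gold = (0.47·1.7/0.107)^(1/0.53) ≈ 44.4097.

k_gold ≈ 44.410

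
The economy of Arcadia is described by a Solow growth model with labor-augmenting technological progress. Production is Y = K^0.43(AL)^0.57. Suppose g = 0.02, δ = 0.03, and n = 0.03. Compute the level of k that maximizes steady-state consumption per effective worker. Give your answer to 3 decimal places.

n + g + δ = 0.03 + 0.02 + 0.03 = 0.08.
Setting f'(k) = n+g+δ gives 0.43·k^(0.43−1) = 0.08, hence k_gold = (0.43/0.08)^(1/0.57) ≈ 19.1146.

k_gold ≈ 19.115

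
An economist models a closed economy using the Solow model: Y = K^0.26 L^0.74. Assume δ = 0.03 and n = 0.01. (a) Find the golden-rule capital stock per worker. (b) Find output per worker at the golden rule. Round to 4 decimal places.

n + δ = 0.01 + 0.03 = 0.04.
Golden rule sets MPK = n+δ: 0.26·k^(0.26−1) = 0.04, so k_gold = (0.26/0.04)^(1/0.74) ≈ 12.5468.
y_gold = 12.5468^0.26 ≈ 1.9303.

(a) k_gold ≈ 12.5468; (b) y_gold ≈ 1.9303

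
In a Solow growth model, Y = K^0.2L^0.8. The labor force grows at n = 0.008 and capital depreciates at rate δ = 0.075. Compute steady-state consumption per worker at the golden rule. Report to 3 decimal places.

Capital per worker breaks even when investment replaces (n + δ)·k; here n + δ = 0.083.
Golden rule sets MPK = n+δ: 0.2·k^(0.2−1) = 0.083, so k_gold = (0.2/0.083)^(1/0.8) ≈ 3.0022.
y_gold = 3.0022^0.2 ≈ 1.2459.
c_gold = y_gold − (n+δ)·k_gold = 1.2459 − 0.083·3.0022 ≈ 0.9967.

c_gold ≈ 0.997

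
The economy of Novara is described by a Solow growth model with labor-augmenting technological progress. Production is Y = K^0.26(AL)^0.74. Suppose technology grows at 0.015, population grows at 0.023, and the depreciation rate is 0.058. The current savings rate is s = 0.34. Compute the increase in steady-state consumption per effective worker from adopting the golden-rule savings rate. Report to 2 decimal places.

Δc ≈ 0.02

Capital per effective worker breaks even when investment replaces (n + g + δ)·k; here n + g + δ = 0.096.
Current steady state (s = 0.34): k* = (0.34/0.096)^(1/0.74) ≈ 5.5230, y* = 5.5230^0.26 ≈ 1.5594, c* = (1−0.34)·1.5594 ≈ 1.0292.
Golden rule sets MPK = n+g+δ: 0.26·k^(0.26−1) = 0.096, so k_gold = (0.26/0.096)^(1/0.74) ≈ 3.8436.
y_gold = 3.8436^0.26 ≈ 1.4192, c_gold = y_gold − 0.096·k_gold ≈ 1.0502.
Gain: Δc = 1.0502 − 1.0292 ≈ 0.0210.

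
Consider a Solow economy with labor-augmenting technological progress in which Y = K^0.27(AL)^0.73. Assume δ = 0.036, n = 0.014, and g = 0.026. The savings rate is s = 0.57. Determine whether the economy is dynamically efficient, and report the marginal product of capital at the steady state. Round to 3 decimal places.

Break-even investment rate: n + g + δ = 0.014 + 0.026 + 0.036 = 0.076.
Steady-state k*: s·k^0.27 = 0.076·k gives k* = (0.57/0.076)^(1/0.73) ≈ 15.8021.
MPK = 0.27·15.8021^(-0.73) ≈ 0.0360.
MPK < n+g+δ = 0.076, so the economy is dynamically inefficient (over-saving).

dynamically inefficient; MPK ≈ 0.036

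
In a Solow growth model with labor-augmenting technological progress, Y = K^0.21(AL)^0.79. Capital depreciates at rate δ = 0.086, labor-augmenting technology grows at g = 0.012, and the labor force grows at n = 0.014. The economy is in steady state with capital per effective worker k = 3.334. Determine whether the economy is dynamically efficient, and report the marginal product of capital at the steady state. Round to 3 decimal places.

Break-even investment rate: n + g + δ = 0.014 + 0.012 + 0.086 = 0.112.
MPK = 0.21·k^(0.21−1) = 0.21·3.334^(-0.79) ≈ 0.0811.
MPK < 0.112, so the economy is dynamically inefficient (over-saving).

dynamically inefficient; MPK ≈ 0.081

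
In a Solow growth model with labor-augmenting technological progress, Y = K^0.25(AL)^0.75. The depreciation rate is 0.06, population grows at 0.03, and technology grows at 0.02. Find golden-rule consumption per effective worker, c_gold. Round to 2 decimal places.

c_gold ≈ 0.99

The effective depreciation rate is n + g + δ = 0.03 + 0.02 + 0.06 = 0.11.
Maximizing c = f(k) − (n+g+δ)·k gives f'(k) = n+g+δ, i.e. 0.25·k^(0.25−1) = 0.11, so k_gold = (0.25/0.11)^(1/0.75) ≈ 2.9881.
y_gold = 2.9881^0.25 ≈ 1.3148.
c_gold = y_gold − (n+g+δ)·k_gold = 1.3148 − 0.11·2.9881 ≈ 0.9861.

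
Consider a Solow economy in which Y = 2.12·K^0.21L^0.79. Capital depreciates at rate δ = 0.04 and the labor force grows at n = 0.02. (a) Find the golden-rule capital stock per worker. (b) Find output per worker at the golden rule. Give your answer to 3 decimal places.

Capital per worker breaks even when investment replaces (n + δ)·k; here n + δ = 0.06.
Maximizing c = f(k) − (n+δ)·k gives f'(k) = n+δ, i.e. 0.21·2.12·k^(0.21−1) = 0.06, so k_gold = (0.21·2.12/0.06)^(1/0.79) ≈ 12.6409.
y_gold = 2.12·12.6409^0.21 ≈ 3.6117.

(a) k_gold ≈ 12.641; (b) y_gold ≈ 3.612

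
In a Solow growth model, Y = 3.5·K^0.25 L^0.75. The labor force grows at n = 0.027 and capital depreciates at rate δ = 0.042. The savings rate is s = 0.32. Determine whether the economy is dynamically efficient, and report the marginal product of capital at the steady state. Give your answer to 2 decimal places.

dynamically inefficient; MPK ≈ 0.05

The effective depreciation rate is n + δ = 0.027 + 0.042 = 0.069.
Steady-state k*: s·A·k^0.25 = 0.069·k gives k* = (0.32·3.5/0.069)^(1/0.75) ≈ 41.0984.
MPK = 0.25·3.5·41.0984^(-0.75) ≈ 0.0539.
MPK < n+δ = 0.069, so the economy is dynamically inefficient (over-saving).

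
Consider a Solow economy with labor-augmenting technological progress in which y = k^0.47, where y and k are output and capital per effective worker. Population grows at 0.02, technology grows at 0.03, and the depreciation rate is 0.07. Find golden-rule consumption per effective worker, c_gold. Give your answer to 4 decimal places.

c_gold ≈ 1.7786

Break-even investment rate: n + g + δ = 0.02 + 0.03 + 0.07 = 0.12.
Maximizing c = f(k) − (n+g+δ)·k gives f'(k) = n+g+δ, i.e. 0.47·k^(0.47−1) = 0.12, so k_gold = (0.47/0.12)^(1/0.53) ≈ 13.1435.
y_gold = 13.1435^0.47 ≈ 3.3558.
c_gold = y_gold − (n+g+δ)·k_gold = 3.3558 − 0.12·13.1435 ≈ 1.7786.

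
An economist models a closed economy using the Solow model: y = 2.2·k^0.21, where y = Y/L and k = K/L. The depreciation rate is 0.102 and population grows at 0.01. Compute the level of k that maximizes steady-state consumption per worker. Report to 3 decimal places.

Break-even investment rate: n + δ = 0.01 + 0.102 = 0.112.
Golden rule sets MPK = n+δ: 0.21·2.2·k^(0.21−1) = 0.112, so k_gold = (0.21·2.2/0.112)^(1/0.79) ≈ 6.0120.

k_gold ≈ 6.012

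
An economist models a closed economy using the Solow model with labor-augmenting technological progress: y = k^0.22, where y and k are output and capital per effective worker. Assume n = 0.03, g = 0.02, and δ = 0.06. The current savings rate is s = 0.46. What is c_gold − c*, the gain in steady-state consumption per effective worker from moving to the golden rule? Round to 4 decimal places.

Δc ≈ 0.1400

n + g + δ = 0.03 + 0.02 + 0.06 = 0.11.
Current steady state (s = 0.46): k* = (0.46/0.11)^(1/0.78) ≈ 6.2607, y* = 6.2607^0.22 ≈ 1.4971, c* = (1−0.46)·1.4971 ≈ 0.8084.
Setting f'(k) = n+g+δ gives 0.22·k^(0.22−1) = 0.11, hence k_gold = (0.22/0.11)^(1/0.78) ≈ 2.4318.
y_gold = 2.4318^0.22 ≈ 1.2159, c_gold = y_gold − 0.11·k_gold ≈ 0.9484.
Gain: Δc = 0.9484 − 0.8084 ≈ 0.1400.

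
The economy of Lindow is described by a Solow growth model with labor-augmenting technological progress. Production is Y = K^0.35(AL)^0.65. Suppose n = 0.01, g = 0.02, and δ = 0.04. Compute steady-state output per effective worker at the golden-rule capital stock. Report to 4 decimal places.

y_gold ≈ 2.3789

n + g + δ = 0.01 + 0.02 + 0.04 = 0.07.
At the golden rule the marginal product of capital equals n+g+δ: 0.35·k^(0.35−1) = 0.07. Solving, k_gold = (0.35/0.07)^(1/0.65) ≈ 11.8943.
Output: y_gold = k_gold^0.35 = 11.8943^0.35 ≈ 2.3789.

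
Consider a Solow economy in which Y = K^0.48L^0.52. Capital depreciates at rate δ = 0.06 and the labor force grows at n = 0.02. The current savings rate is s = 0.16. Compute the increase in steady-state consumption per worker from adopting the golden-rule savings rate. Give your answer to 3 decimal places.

n + δ = 0.02 + 0.06 = 0.08.
Current steady state (s = 0.16): k* = (0.16/0.08)^(1/0.52) ≈ 3.7923, y* = 3.7923^0.48 ≈ 1.8962, c* = (1−0.16)·1.8962 ≈ 1.5928.
At the golden rule the marginal product of capital equals n+δ: 0.48·k^(0.48−1) = 0.08. Solving, k_gold = (0.48/0.08)^(1/0.52) ≈ 31.3650.
y_gold = 31.3650^0.48 ≈ 5.2275, c_gold = y_gold − 0.08·k_gold ≈ 2.7183.
Gain: Δc = 2.7183 − 1.5928 ≈ 1.1255.

Δc ≈ 1.126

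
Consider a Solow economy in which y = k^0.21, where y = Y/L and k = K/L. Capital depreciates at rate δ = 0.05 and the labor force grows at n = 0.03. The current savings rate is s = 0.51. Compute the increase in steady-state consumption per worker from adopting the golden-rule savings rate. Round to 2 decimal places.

Δc ≈ 0.22

The effective depreciation rate is n + δ = 0.03 + 0.05 = 0.08.
Current steady state (s = 0.51): k* = (0.51/0.08)^(1/0.79) ≈ 10.4311, y* = 10.4311^0.21 ≈ 1.6362, c* = (1−0.51)·1.6362 ≈ 0.8018.
Golden rule sets MPK = n+δ: 0.21·k^(0.21−1) = 0.08, so k_gold = (0.21/0.08)^(1/0.79) ≈ 3.3927.
y_gold = 3.3927^0.21 ≈ 1.2925, c_gold = y_gold − 0.08·k_gold ≈ 1.0210.
Gain: Δc = 1.0210 − 0.8018 ≈ 0.2193.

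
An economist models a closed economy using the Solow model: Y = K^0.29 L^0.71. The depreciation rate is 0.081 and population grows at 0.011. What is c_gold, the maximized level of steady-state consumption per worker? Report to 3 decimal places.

c_gold ≈ 1.135

n + δ = 0.011 + 0.081 = 0.092.
At the golden rule the marginal product of capital equals n+δ: 0.29·k^(0.29−1) = 0.092. Solving, k_gold = (0.29/0.092)^(1/0.71) ≈ 5.0381.
y_gold = 5.0381^0.29 ≈ 1.5983.
c_gold = y_gold − (n+δ)·k_gold = 1.5983 − 0.092·5.0381 ≈ 1.1348.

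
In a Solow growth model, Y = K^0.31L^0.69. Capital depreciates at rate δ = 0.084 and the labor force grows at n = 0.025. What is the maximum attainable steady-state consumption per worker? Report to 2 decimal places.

c_gold ≈ 1.10

Break-even investment rate: n + δ = 0.025 + 0.084 = 0.109.
Maximizing c = f(k) − (n+δ)·k gives f'(k) = n+δ, i.e. 0.31·k^(0.31−1) = 0.109, so k_gold = (0.31/0.109)^(1/0.69) ≈ 4.5486.
y_gold = 4.5486^0.31 ≈ 1.5993.
c_gold = y_gold − (n+δ)·k_gold = 1.5993 − 0.109·4.5486 ≈ 1.1035.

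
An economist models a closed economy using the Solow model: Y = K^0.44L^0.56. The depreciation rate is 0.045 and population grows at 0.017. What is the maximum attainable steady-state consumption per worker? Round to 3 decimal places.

n + δ = 0.017 + 0.045 = 0.062.
Setting f'(k) = n+δ gives 0.44·k^(0.44−1) = 0.062, hence k_gold = (0.44/0.062)^(1/0.56) ≈ 33.0942.
y_gold = 33.0942^0.44 ≈ 4.6633.
c_gold = y_gold − (n+δ)·k_gold = 4.6633 − 0.062·33.0942 ≈ 2.6114.

c_gold ≈ 2.611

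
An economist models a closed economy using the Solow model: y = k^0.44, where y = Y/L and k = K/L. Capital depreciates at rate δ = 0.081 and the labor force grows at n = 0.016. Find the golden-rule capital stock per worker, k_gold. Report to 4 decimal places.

n + δ = 0.016 + 0.081 = 0.097.
Golden rule sets MPK = n+δ: 0.44·k^(0.44−1) = 0.097, so k_gold = (0.44/0.097)^(1/0.56) ≈ 14.8814.

k_gold ≈ 14.8814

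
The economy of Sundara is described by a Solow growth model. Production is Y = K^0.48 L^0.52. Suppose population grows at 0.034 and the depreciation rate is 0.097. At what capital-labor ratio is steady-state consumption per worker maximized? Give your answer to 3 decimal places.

n + δ = 0.034 + 0.097 = 0.131.
At the golden rule the marginal product of capital equals n+δ: 0.48·k^(0.48−1) = 0.131. Solving, k_gold = (0.48/0.131)^(1/0.52) ≈ 12.1495.

k_gold ≈ 12.149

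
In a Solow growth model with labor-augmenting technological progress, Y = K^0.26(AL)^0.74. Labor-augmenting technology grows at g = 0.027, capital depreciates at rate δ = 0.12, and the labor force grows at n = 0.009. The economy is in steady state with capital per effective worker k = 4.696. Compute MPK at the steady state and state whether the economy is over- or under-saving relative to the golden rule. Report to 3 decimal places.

The effective depreciation rate is n + g + δ = 0.009 + 0.027 + 0.12 = 0.156.
MPK = 0.26·k^(0.26−1) = 0.26·4.696^(-0.74) ≈ 0.0828.
MPK < 0.156, so the economy is dynamically inefficient (over-saving).

over-saving; MPK ≈ 0.083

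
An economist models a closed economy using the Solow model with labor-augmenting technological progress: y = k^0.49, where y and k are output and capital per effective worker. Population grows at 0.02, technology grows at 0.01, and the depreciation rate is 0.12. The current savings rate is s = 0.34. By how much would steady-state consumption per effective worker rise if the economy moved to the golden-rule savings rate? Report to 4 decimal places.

The effective depreciation rate is n + g + δ = 0.02 + 0.01 + 0.12 = 0.15.
Current steady state (s = 0.34): k* = (0.34/0.15)^(1/0.51) ≈ 4.9755, y* = 4.9755^0.49 ≈ 2.1951, c* = (1−0.34)·2.1951 ≈ 1.4488.
Setting f'(k) = n+g+δ gives 0.49·k^(0.49−1) = 0.15, hence k_gold = (0.49/0.15)^(1/0.51) ≈ 10.1871.
y_gold = 10.1871^0.49 ≈ 3.1185, c_gold = y_gold − 0.15·k_gold ≈ 1.5904.
Gain: Δc = 1.5904 − 1.4488 ≈ 0.1417.

Δc ≈ 0.1417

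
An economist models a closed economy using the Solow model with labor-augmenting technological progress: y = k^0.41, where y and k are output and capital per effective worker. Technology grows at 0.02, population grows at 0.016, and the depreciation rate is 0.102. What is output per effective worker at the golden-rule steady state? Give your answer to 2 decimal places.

y_gold ≈ 2.13

Break-even investment rate: n + g + δ = 0.016 + 0.02 + 0.102 = 0.138.
Golden rule sets MPK = n+g+δ: 0.41·k^(0.41−1) = 0.138, so k_gold = (0.41/0.138)^(1/0.59) ≈ 6.3319.
Output: y_gold = k_gold^0.41 = 6.3319^0.41 ≈ 2.1312.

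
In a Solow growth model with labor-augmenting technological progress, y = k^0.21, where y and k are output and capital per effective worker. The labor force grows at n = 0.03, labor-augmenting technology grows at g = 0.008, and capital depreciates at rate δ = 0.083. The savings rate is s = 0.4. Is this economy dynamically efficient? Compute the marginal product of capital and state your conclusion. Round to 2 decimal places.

dynamically inefficient; MPK ≈ 0.06

Capital per effective worker breaks even when investment replaces (n + g + δ)·k; here n + g + δ = 0.121.
Steady-state k*: s·k^0.21 = 0.121·k gives k* = (0.4/0.121)^(1/0.79) ≈ 4.5427.
MPK = 0.21·4.5427^(-0.79) ≈ 0.0635.
MPK < n+g+δ = 0.121, so the economy is dynamically inefficient (over-saving).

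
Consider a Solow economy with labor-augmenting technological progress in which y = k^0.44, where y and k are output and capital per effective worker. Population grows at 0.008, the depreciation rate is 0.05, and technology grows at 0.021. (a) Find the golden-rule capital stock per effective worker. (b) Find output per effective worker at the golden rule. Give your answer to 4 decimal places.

The effective depreciation rate is n + g + δ = 0.008 + 0.021 + 0.05 = 0.079.
At the golden rule the marginal product of capital equals n+g+δ: 0.44·k^(0.44−1) = 0.079. Solving, k_gold = (0.44/0.079)^(1/0.56) ≈ 21.4700.
y_gold = 21.4700^0.44 ≈ 3.8548.

(a) k_gold ≈ 21.4700; (b) y_gold ≈ 3.8548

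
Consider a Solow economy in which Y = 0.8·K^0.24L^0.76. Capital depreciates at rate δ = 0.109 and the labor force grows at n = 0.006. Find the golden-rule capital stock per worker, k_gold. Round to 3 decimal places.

Break-even investment rate: n + δ = 0.006 + 0.109 = 0.115.
Setting f'(k) = n+δ gives 0.24·0.8·k^(0.24−1) = 0.115, hence k_gold = (0.24·0.8/0.115)^(1/0.76) ≈ 1.9629.

k_gold ≈ 1.963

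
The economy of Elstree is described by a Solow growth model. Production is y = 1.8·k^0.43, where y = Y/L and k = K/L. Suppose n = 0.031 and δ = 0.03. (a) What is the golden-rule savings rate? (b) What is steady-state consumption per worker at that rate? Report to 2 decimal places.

The effective depreciation rate is n + δ = 0.031 + 0.03 = 0.061.
For Cobb-Douglas, s_gold equals capital's share: s_gold = 0.43.
Maximizing c = f(k) − (n+δ)·k gives f'(k) = n+δ, i.e. 0.43·1.8·k^(0.43−1) = 0.061, so k_gold = (0.43·1.8/0.061)^(1/0.57) ≈ 86.2599.
y_gold = 1.8·86.2599^0.43 ≈ 12.2369; c_gold = (1−0.43)·y_gold ≈ 6.9750.

(a) s_gold = 0.43; (b) c_gold ≈ 6.98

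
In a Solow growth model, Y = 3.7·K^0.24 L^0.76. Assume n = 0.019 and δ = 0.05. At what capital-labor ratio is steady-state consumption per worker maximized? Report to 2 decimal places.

n + δ = 0.019 + 0.05 = 0.069.
Golden rule sets MPK = n+δ: 0.24·3.7·k^(0.24−1) = 0.069, so k_gold = (0.24·3.7/0.069)^(1/0.76) ≈ 28.8372.

k_gold ≈ 28.84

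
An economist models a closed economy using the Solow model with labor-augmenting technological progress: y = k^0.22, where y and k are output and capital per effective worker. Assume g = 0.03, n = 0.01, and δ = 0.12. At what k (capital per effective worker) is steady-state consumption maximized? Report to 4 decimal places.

n + g + δ = 0.01 + 0.03 + 0.12 = 0.16.
Setting f'(k) = n+g+δ gives 0.22·k^(0.22−1) = 0.16, hence k_gold = (0.22/0.16)^(1/0.78) ≈ 1.5042.

k_gold ≈ 1.5042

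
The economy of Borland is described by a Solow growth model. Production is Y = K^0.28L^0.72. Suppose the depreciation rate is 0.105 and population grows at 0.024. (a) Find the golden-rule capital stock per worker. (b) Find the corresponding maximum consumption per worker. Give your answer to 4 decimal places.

Break-even investment rate: n + δ = 0.024 + 0.105 = 0.129.
Golden rule sets MPK = n+δ: 0.28·k^(0.28−1) = 0.129, so k_gold = (0.28/0.129)^(1/0.72) ≈ 2.9340.
y_gold = 2.9340^0.28 ≈ 1.3517; c_gold = y_gold − 0.129·k_gold ≈ 0.9732.

(a) k_gold ≈ 2.9340; (b) c_gold ≈ 0.9732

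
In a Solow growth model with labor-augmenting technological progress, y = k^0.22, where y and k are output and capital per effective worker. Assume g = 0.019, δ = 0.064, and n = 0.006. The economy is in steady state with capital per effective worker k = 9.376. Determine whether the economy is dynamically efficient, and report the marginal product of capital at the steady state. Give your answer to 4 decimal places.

The effective depreciation rate is n + g + δ = 0.006 + 0.019 + 0.064 = 0.089.
MPK = 0.22·k^(0.22−1) = 0.22·9.376^(-0.78) ≈ 0.0384.
MPK < 0.089, so the economy is dynamically inefficient (over-saving).

dynamically inefficient; MPK ≈ 0.0384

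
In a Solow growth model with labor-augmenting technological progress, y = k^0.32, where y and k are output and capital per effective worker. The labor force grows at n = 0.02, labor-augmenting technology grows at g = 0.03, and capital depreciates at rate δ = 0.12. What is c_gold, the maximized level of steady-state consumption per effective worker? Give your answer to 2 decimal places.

n + g + δ = 0.02 + 0.03 + 0.12 = 0.17.
Setting f'(k) = n+g+δ gives 0.32·k^(0.32−1) = 0.17, hence k_gold = (0.32/0.17)^(1/0.68) ≈ 2.5350.
y_gold = 2.5350^0.32 ≈ 1.3467.
c_gold = y_gold − (n+g+δ)·k_gold = 1.3467 − 0.17·2.5350 ≈ 0.9158.

c_gold ≈ 0.92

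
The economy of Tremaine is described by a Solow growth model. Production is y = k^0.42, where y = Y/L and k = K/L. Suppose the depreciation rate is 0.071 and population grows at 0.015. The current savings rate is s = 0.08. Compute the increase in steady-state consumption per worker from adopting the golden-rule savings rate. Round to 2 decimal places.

Δc ≈ 0.96

n + δ = 0.015 + 0.071 = 0.086.
Current steady state (s = 0.08): k* = (0.08/0.086)^(1/0.58) ≈ 0.8828, y* = 0.8828^0.42 ≈ 0.9490, c* = (1−0.08)·0.9490 ≈ 0.8731.
Setting f'(k) = n+δ gives 0.42·k^(0.42−1) = 0.086, hence k_gold = (0.42/0.086)^(1/0.58) ≈ 15.3993.
y_gold = 15.3993^0.42 ≈ 3.1532, c_gold = y_gold − 0.086·k_gold ≈ 1.8289.
Gain: Δc = 1.8289 − 0.8731 ≈ 0.9558.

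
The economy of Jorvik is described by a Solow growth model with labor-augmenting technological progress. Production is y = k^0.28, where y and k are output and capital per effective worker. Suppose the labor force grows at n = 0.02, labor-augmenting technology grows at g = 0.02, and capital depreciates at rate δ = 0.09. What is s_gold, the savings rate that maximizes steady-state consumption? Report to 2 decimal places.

The effective depreciation rate is n + g + δ = 0.02 + 0.02 + 0.09 = 0.13.
At the golden rule MPK = n+g+δ, and in any Cobb-Douglas steady state s = (n+g+δ)·k/y = MPK·k/y = capital's share 0.28.

s_gold = 0.28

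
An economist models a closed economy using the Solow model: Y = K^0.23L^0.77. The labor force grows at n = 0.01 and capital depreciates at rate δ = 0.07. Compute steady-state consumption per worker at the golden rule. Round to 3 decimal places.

c_gold ≈ 1.056

n + δ = 0.01 + 0.07 = 0.08.
Setting f'(k) = n+δ gives 0.23·k^(0.23−1) = 0.08, hence k_gold = (0.23/0.08)^(1/0.77) ≈ 3.9412.
y_gold = 3.9412^0.23 ≈ 1.3709.
c_gold = y_gold − (n+δ)·k_gold = 1.3709 − 0.08·3.9412 ≈ 1.0556.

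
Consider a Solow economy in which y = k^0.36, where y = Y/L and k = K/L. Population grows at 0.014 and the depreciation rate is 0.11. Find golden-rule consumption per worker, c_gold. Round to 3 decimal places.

n + δ = 0.014 + 0.11 = 0.124.
At the golden rule the marginal product of capital equals n+δ: 0.36·k^(0.36−1) = 0.124. Solving, k_gold = (0.36/0.124)^(1/0.64) ≈ 5.2875.
y_gold = 5.2875^0.36 ≈ 1.8213.
c_gold = y_gold − (n+δ)·k_gold = 1.8213 − 0.124·5.2875 ≈ 1.1656.

c_gold ≈ 1.166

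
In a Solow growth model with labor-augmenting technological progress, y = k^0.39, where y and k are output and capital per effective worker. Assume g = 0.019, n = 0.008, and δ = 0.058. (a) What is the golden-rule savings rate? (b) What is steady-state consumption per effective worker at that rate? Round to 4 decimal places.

(a) s_gold = 0.3900; (b) c_gold ≈ 1.6157

The effective depreciation rate is n + g + δ = 0.008 + 0.019 + 0.058 = 0.085.
For Cobb-Douglas, s_gold equals capital's share: s_gold = 0.39.
Maximizing c = f(k) − (n+g+δ)·k gives f'(k) = n+g+δ, i.e. 0.39·k^(0.39−1) = 0.085, so k_gold = (0.39/0.085)^(1/0.61) ≈ 12.1525.
y_gold = 12.1525^0.39 ≈ 2.6486; c_gold = (1−0.39)·y_gold ≈ 1.6157.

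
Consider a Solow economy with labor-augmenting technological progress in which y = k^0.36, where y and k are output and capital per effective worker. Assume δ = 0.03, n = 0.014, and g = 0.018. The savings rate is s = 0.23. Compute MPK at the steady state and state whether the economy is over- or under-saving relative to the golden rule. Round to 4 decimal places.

under-saving; MPK ≈ 0.0970

n + g + δ = 0.014 + 0.018 + 0.03 = 0.062.
Steady-state k*: s·k^0.36 = 0.062·k gives k* = (0.23/0.062)^(1/0.64) ≈ 7.7551.
MPK = 0.36·7.7551^(-0.64) ≈ 0.0970.
MPK > n+g+δ = 0.062, so the economy is dynamically efficient (under-saving).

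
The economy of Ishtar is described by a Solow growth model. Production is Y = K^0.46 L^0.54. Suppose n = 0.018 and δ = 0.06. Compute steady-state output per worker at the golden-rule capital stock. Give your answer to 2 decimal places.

n + δ = 0.018 + 0.06 = 0.078.
Maximizing c = f(k) − (n+δ)·k gives f'(k) = n+δ, i.e. 0.46·k^(0.46−1) = 0.078, so k_gold = (0.46/0.078)^(1/0.54) ≈ 26.7396.
Output: y_gold = k_gold^0.46 = 26.7396^0.46 ≈ 4.5341.

y_gold ≈ 4.53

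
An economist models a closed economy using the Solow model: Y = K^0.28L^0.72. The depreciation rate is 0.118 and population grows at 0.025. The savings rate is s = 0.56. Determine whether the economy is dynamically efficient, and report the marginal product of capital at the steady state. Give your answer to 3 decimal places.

Break-even investment rate: n + δ = 0.025 + 0.118 = 0.143.
Steady-state k*: s·k^0.28 = 0.143·k gives k* = (0.56/0.143)^(1/0.72) ≈ 6.6589.
MPK = 0.28·6.6589^(-0.72) ≈ 0.0715.
MPK < n+δ = 0.143, so the economy is dynamically inefficient (over-saving).

dynamically inefficient; MPK ≈ 0.072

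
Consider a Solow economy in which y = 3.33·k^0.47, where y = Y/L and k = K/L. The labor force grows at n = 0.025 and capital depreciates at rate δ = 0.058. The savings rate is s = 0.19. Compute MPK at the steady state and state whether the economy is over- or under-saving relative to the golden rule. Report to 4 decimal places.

n + δ = 0.025 + 0.058 = 0.083.
Steady-state k*: s·A·k^0.47 = 0.083·k gives k* = (0.19·3.33/0.083)^(1/0.53) ≈ 46.1718.
MPK = 0.47·3.33·46.1718^(-0.53) ≈ 0.2053.
MPK > n+δ = 0.083, so the economy is dynamically efficient (under-saving).

under-saving; MPK ≈ 0.2053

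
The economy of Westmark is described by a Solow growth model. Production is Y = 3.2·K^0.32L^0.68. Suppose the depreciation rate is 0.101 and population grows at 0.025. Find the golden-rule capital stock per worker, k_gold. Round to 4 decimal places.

k_gold ≈ 21.7837

n + δ = 0.025 + 0.101 = 0.126.
At the golden rule the marginal product of capital equals n+δ: 0.32·3.2·k^(0.32−1) = 0.126. Solving, k_gold = (0.32·3.2/0.126)^(1/0.68) ≈ 21.7837.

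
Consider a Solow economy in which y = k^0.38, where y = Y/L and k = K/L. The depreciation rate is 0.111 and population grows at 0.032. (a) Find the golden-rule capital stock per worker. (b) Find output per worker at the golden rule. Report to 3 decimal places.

n + δ = 0.032 + 0.111 = 0.143.
Setting f'(k) = n+δ gives 0.38·k^(0.38−1) = 0.143, hence k_gold = (0.38/0.143)^(1/0.62) ≈ 4.8372.
y_gold = 4.8372^0.38 ≈ 1.8203.

(a) k_gold ≈ 4.837; (b) y_gold ≈ 1.820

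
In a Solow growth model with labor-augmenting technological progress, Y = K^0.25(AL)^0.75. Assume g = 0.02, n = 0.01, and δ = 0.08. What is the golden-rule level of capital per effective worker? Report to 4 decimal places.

k_gold ≈ 2.9881

Break-even investment rate: n + g + δ = 0.01 + 0.02 + 0.08 = 0.11.
Setting f'(k) = n+g+δ gives 0.25·k^(0.25−1) = 0.11, hence k_gold = (0.25/0.11)^(1/0.75) ≈ 2.9881.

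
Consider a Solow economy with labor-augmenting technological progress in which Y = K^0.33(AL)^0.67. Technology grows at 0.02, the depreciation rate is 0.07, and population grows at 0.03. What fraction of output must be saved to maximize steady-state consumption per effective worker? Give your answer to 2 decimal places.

s_gold = 0.33

Break-even investment rate: n + g + δ = 0.03 + 0.02 + 0.07 = 0.12.
At the golden rule MPK = n+g+δ, and in any Cobb-Douglas steady state s = (n+g+δ)·k/y = MPK·k/y = capital's share 0.33.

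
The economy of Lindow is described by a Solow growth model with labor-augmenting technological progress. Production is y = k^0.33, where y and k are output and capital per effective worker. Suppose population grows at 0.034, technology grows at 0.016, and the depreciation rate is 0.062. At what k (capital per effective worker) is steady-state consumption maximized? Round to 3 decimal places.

Break-even investment rate: n + g + δ = 0.034 + 0.016 + 0.062 = 0.112.
Golden rule sets MPK = n+g+δ: 0.33·k^(0.33−1) = 0.112, so k_gold = (0.33/0.112)^(1/0.67) ≈ 5.0170.

k_gold ≈ 5.017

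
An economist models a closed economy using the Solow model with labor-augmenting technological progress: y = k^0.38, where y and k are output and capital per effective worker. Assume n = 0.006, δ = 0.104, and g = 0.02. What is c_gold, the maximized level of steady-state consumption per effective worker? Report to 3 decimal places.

Capital per effective worker breaks even when investment replaces (n + g + δ)·k; here n + g + δ = 0.13.
Setting f'(k) = n+g+δ gives 0.38·k^(0.38−1) = 0.13, hence k_gold = (0.38/0.13)^(1/0.62) ≈ 5.6410.
y_gold = 5.6410^0.38 ≈ 1.9298.
c_gold = y_gold − (n+g+δ)·k_gold = 1.9298 − 0.13·5.6410 ≈ 1.1965.

c_gold ≈ 1.196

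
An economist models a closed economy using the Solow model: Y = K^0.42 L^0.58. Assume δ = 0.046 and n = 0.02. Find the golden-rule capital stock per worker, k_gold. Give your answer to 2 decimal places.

k_gold ≈ 24.31

The effective depreciation rate is n + δ = 0.02 + 0.046 = 0.066.
Golden rule sets MPK = n+δ: 0.42·k^(0.42−1) = 0.066, so k_gold = (0.42/0.066)^(1/0.58) ≈ 24.3052.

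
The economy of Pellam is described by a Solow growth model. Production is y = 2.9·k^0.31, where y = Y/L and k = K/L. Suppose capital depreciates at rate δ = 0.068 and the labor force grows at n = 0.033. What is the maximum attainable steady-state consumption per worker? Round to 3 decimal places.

c_gold ≈ 5.343

n + δ = 0.033 + 0.068 = 0.101.
Setting f'(k) = n+δ gives 0.31·2.9·k^(0.31−1) = 0.101, hence k_gold = (0.31·2.9/0.101)^(1/0.69) ≈ 23.7683.
y_gold = 2.9·23.7683^0.31 ≈ 7.7439.
c_gold = y_gold − (n+δ)·k_gold = 7.7439 − 0.101·23.7683 ≈ 5.3433.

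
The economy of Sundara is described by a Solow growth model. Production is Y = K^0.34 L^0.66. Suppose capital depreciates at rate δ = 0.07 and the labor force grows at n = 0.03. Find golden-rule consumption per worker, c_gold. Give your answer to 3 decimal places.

c_gold ≈ 1.240

Break-even investment rate: n + δ = 0.03 + 0.07 = 0.1.
Setting f'(k) = n+δ gives 0.34·k^(0.34−1) = 0.1, hence k_gold = (0.34/0.1)^(1/0.66) ≈ 6.3866.
y_gold = 6.3866^0.34 ≈ 1.8784.
c_gold = y_gold − (n+δ)·k_gold = 1.8784 − 0.1·6.3866 ≈ 1.2398.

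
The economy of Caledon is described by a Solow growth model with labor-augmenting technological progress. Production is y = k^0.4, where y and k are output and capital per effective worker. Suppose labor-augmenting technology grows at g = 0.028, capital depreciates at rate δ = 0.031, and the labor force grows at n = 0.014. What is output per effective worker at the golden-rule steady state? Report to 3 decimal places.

y_gold ≈ 3.108

Capital per effective worker breaks even when investment replaces (n + g + δ)·k; here n + g + δ = 0.073.
Maximizing c = f(k) − (n+g+δ)·k gives f'(k) = n+g+δ, i.e. 0.4·k^(0.4−1) = 0.073, so k_gold = (0.4/0.073)^(1/0.6) ≈ 17.0305.
Output: y_gold = k_gold^0.4 = 17.0305^0.4 ≈ 3.1081.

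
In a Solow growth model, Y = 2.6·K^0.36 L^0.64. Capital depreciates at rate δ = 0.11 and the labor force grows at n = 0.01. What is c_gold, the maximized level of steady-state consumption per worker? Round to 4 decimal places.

c_gold ≈ 5.2839

Break-even investment rate: n + δ = 0.01 + 0.11 = 0.12.
At the golden rule the marginal product of capital equals n+δ: 0.36·2.6·k^(0.36−1) = 0.12. Solving, k_gold = (0.36·2.6/0.12)^(1/0.64) ≈ 24.7684.
y_gold = 2.6·24.7684^0.36 ≈ 8.2561.
c_gold = y_gold − (n+δ)·k_gold = 8.2561 − 0.12·24.7684 ≈ 5.2839.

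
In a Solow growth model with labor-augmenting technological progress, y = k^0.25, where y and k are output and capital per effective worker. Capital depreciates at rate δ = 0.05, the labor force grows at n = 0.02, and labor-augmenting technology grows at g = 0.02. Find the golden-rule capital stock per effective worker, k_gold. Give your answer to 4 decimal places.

Capital per effective worker breaks even when investment replaces (n + g + δ)·k; here n + g + δ = 0.09.
Setting f'(k) = n+g+δ gives 0.25·k^(0.25−1) = 0.09, hence k_gold = (0.25/0.09)^(1/0.75) ≈ 3.9048.

k_gold ≈ 3.9048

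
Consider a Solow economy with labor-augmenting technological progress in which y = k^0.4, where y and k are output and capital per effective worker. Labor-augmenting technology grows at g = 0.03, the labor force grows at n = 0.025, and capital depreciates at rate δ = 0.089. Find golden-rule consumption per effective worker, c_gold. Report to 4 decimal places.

c_gold ≈ 1.1856

n + g + δ = 0.025 + 0.03 + 0.089 = 0.144.
Setting f'(k) = n+g+δ gives 0.4·k^(0.4−1) = 0.144, hence k_gold = (0.4/0.144)^(1/0.6) ≈ 5.4890.
y_gold = 5.4890^0.4 ≈ 1.9761.
c_gold = y_gold − (n+g+δ)·k_gold = 1.9761 − 0.144·5.4890 ≈ 1.1856.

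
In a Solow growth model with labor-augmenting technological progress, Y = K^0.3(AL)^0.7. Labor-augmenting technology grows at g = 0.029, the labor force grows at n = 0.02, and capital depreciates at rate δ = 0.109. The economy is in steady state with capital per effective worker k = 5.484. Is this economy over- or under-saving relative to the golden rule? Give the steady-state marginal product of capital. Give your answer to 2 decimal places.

The effective depreciation rate is n + g + δ = 0.02 + 0.029 + 0.109 = 0.158.
MPK = 0.3·k^(0.3−1) = 0.3·5.484^(-0.7) ≈ 0.0911.
MPK < 0.158, so the economy is dynamically inefficient (over-saving).

over-saving; MPK ≈ 0.09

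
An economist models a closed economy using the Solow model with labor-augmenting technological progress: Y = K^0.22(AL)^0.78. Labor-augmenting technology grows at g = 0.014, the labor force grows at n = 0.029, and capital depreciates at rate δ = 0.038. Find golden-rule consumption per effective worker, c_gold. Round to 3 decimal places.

n + g + δ = 0.029 + 0.014 + 0.038 = 0.081.
Maximizing c = f(k) − (n+g+δ)·k gives f'(k) = n+g+δ, i.e. 0.22·k^(0.22−1) = 0.081, so k_gold = (0.22/0.081)^(1/0.78) ≈ 3.6002.
y_gold = 3.6002^0.22 ≈ 1.3255.
c_gold = y_gold − (n+g+δ)·k_gold = 1.3255 − 0.081·3.6002 ≈ 1.0339.

c_gold ≈ 1.034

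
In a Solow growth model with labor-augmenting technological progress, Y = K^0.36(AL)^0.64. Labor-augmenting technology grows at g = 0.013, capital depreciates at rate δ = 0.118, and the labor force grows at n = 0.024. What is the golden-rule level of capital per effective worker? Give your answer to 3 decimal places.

k_gold ≈ 3.731

Capital per effective worker breaks even when investment replaces (n + g + δ)·k; here n + g + δ = 0.155.
Setting f'(k) = n+g+δ gives 0.36·k^(0.36−1) = 0.155, hence k_gold = (0.36/0.155)^(1/0.64) ≈ 3.7310.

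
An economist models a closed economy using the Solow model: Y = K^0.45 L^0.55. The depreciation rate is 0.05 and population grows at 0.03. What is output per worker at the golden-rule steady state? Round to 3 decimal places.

n + δ = 0.03 + 0.05 = 0.08.
Setting f'(k) = n+δ gives 0.45·k^(0.45−1) = 0.08, hence k_gold = (0.45/0.08)^(1/0.55) ≈ 23.1132.
Output: y_gold = k_gold^0.45 = 23.1132^0.45 ≈ 4.1090.

y_gold ≈ 4.109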